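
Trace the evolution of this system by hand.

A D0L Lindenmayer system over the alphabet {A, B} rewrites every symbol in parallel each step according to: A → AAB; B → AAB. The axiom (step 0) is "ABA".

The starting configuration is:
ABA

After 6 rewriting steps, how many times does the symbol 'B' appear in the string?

729

gen 0: ABA
gen 1: AABAABAAB
gen 2: AABAABAABAABAABAABAABAABAAB
gen 3: AABAABAABAABAABAABAABAABAABAABAABAABAABAABAABAABAABAABAABAABAABAABAABAABAABAABAAB
gen 4: AABAABAABAABAABAABAABAABAABAABAABAABAABAABAABAABAABAABAABA…BAABAABAABAABAABAABAABAABAABAABAABAABAABAABAABAABAABAABAAB  (len 243)
gen 5: AABAABAABAABAABAABAABAABAABAABAABAABAABAABAABAABAABAABAABA…BAABAABAABAABAABAABAABAABAABAABAABAABAABAABAABAABAABAABAAB  (len 729)
gen 6: AABAABAABAABAABAABAABAABAABAABAABAABAABAABAABAABAABAABAABA…BAABAABAABAABAABAABAABAABAABAABAABAABAABAABAABAABAABAABAAB  (len 2187)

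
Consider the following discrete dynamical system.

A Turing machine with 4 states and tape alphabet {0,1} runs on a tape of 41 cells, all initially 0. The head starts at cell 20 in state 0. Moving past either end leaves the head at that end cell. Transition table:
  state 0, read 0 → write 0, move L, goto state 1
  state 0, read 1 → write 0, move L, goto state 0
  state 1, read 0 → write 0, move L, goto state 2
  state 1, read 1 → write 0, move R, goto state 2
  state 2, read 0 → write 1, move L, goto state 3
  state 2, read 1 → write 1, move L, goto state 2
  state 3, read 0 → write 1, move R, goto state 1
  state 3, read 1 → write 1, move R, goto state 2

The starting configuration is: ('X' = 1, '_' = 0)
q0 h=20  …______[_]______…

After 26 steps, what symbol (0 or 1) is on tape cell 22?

1

0) q0 h=20  …______[_]______…
1) q1 h=19  …______[_]______…
2) q2 h=18  …______[_]______…
3) q3 h=17  …______[_]X_____…
4) q1 h=18  …_____X[X]______…
5) q2 h=19  …____X_[_]______…
6) q3 h=18  …_____X[_]X_____…
7) q1 h=19  …____XX[X]______…
8) q2 h=20  …___XX_[_]______…
9) q3 h=19  …____XX[_]X_____…
10) q1 h=20  …___XXX[X]______…
11) q2 h=21  …__XXX_[_]______…
12) q3 h=20  …___XXX[_]X_____…
13) q1 h=21  …__XXXX[X]______…
14) q2 h=22  …_XXXX_[_]______…
15) q3 h=21  …__XXXX[_]X_____…
16) q1 h=22  …_XXXXX[X]______…
17) q2 h=23  …XXXXX_[_]______…
18) q3 h=22  …_XXXXX[_]X_____…
19) q1 h=23  …XXXXXX[X]______…
20) q2 h=24  …XXXXX_[_]______…
21) q3 h=23  …XXXXXX[_]X_____…
22) q1 h=24  …XXXXXX[X]______…
23) q2 h=25  …XXXXX_[_]______…
24) q3 h=24  …XXXXXX[_]X_____…
25) q1 h=25  …XXXXXX[X]______…
26) q2 h=26  …XXXXX_[_]______…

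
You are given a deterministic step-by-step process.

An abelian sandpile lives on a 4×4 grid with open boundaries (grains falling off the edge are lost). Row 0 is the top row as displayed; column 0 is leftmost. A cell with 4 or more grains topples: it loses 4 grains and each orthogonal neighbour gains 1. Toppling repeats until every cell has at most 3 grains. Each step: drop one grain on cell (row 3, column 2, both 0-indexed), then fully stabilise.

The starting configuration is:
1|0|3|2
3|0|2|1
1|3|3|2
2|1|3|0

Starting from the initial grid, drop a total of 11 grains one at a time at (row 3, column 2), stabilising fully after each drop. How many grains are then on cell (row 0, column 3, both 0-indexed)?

3

k=0  1|0|3|2
3|0|2|1
1|3|3|2
2|1|3|0
k=1  1|0|3|2
3|1|3|1
2|0|1|3
2|3|1|1
k=2  1|0|3|2
3|1|3|1
2|0|1|3
2|3|2|1
k=3  1|0|3|2
3|1|3|1
2|0|1|3
2|3|3|1
k=4  1|0|3|2
3|1|3|1
2|1|2|3
3|0|1|2
k=5  1|0|3|2
3|1|3|1
2|1|2|3
3|0|2|2
k=6  1|0|3|2
3|1|3|1
2|1|2|3
3|0|3|2
k=7  1|0|3|2
3|1|3|1
2|1|3|3
3|1|0|3
k=8  1|0|3|2
3|1|3|1
2|1|3|3
3|1|1|3
k=9  1|0|3|2
3|1|3|1
2|1|3|3
3|1|2|3
k=10  1|0|3|2
3|1|3|1
2|1|3|3
3|1|3|3
k=11  1|1|0|3
3|2|1|3
2|2|2|1
3|2|2|1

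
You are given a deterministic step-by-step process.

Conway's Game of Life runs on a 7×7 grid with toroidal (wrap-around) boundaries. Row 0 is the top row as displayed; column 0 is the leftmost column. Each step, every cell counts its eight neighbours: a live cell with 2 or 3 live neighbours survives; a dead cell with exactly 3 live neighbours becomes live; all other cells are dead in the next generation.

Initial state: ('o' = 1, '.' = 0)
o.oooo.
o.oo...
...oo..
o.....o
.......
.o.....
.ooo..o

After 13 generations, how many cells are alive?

k=0  o.oooo.
o.oo...
...oo..
o.....o
.......
.o.....
.ooo..o
k=1  o....o.
.....oo
ooooo.o
.......
o......
oo.....
.....oo
k=2  o...o..
..oo...
ooooo.o
..oo..o
oo.....
oo.....
.o...o.
k=3  .oooo..
.....oo
o...ooo
....ooo
......o
..o...o
.o....o
k=4  .oooo.o
.oo....
o......
....o..
o.....o
.....oo
.o...o.
k=5  ...ooo.
.......
.o.....
o.....o
o.....o
.....o.
.o.o...
k=6  ..ooo..
....o..
o......
.o....o
o....o.
o.....o
..oo.o.
k=7  ..o..o.
....o..
o......
.o....o
.o...o.
oo..oo.
.oo..oo
k=8  .oooooo
.......
o......
.o....o
.oo.oo.
....o..
..oo...
k=9  .o..oo.
ooooooo
o......
.oo..oo
oooooo.
.o..oo.
.o.....
k=10  .......
..oo...
.......
.....o.
.......
.....oo
ooo....
k=11  ...o...
.......
.......
.......
.....oo
oo....o
oo....o
k=12  o......
.......
.......
.......
.....oo
.o.....
.oo...o
k=13  oo.....
.......
.......
.......
.......
.oo..oo
.oo....

8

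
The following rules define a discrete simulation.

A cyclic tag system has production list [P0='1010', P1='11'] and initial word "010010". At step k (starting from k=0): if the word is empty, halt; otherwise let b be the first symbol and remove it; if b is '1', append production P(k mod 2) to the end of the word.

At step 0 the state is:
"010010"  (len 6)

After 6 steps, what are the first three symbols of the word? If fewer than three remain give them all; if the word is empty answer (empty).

t=0: "010010"  (len 6)
t=1: "10010"  (len 5)
t=2: "001011"  (len 6)
t=3: "01011"  (len 5)
t=4: "1011"  (len 4)
t=5: "0111010"  (len 7)
t=6: "111010"  (len 6)

111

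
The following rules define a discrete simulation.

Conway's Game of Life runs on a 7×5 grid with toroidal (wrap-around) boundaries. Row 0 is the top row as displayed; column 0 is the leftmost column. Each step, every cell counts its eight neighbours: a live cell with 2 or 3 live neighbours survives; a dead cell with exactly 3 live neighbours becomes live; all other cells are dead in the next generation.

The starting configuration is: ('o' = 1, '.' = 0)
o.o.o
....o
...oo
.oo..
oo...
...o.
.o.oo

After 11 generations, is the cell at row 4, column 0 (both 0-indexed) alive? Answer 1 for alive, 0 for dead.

1

k=0  o.o.o
....o
...oo
.oo..
oo...
...o.
.o.oo
k=1  .oo..
.....
o.ooo
.oooo
oo...
.o.o.
.o...
k=2  .oo..
o...o
o....
.....
.....
.o...
oo...
k=3  ..o.o
o...o
o...o
.....
.....
oo...
o....
k=4  .o.oo
.o...
o...o
.....
.....
oo...
o...o
k=5  .oooo
.ooo.
o....
.....
.....
oo..o
..oo.
k=6  o...o
.....
.oo..
.....
o....
ooooo
.....
k=7  .....
oo...
.....
.o...
o.oo.
ooooo
..o..
k=8  .o...
.....
oo...
.oo..
.....
o....
o.o.o
k=9  oo...
oo...
ooo..
ooo..
.o...
oo..o
o...o
k=10  .....
....o
....o
.....
....o
.o..o
.....
k=11  .....
.....
.....
.....
o....
o....
.....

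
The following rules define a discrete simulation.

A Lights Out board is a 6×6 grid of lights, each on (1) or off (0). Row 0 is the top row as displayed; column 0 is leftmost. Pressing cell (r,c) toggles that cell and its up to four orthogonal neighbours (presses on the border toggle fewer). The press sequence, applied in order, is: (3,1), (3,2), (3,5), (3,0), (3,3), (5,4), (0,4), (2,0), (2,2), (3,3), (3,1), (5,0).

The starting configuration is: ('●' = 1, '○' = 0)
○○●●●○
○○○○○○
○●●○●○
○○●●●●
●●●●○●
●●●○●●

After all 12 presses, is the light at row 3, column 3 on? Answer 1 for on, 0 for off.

0

k=0  ○○●●●○
○○○○○○
○●●○●○
○○●●●●
●●●●○●
●●●○●●
k=1  ○○●●●○
○○○○○○
○○●○●○
●●○●●●
●○●●○●
●●●○●●
k=2  ○○●●●○
○○○○○○
○○○○●○
●○●○●●
●○○●○●
●●●○●●
k=3  ○○●●●○
○○○○○○
○○○○●●
●○●○○○
●○○●○○
●●●○●●
k=4  ○○●●●○
○○○○○○
●○○○●●
○●●○○○
○○○●○○
●●●○●●
k=5  ○○●●●○
○○○○○○
●○○●●●
○●○●●○
○○○○○○
●●●○●●
k=6  ○○●●●○
○○○○○○
●○○●●●
○●○●●○
○○○○●○
●●●●○○
k=7  ○○●○○●
○○○○●○
●○○●●●
○●○●●○
○○○○●○
●●●●○○
k=8  ○○●○○●
●○○○●○
○●○●●●
●●○●●○
○○○○●○
●●●●○○
k=9  ○○●○○●
●○●○●○
○○●○●●
●●●●●○
○○○○●○
●●●●○○
k=10  ○○●○○●
●○●○●○
○○●●●●
●●○○○○
○○○●●○
●●●●○○
k=11  ○○●○○●
●○●○●○
○●●●●●
○○●○○○
○●○●●○
●●●●○○
k=12  ○○●○○●
●○●○●○
○●●●●●
○○●○○○
●●○●●○
○○●●○○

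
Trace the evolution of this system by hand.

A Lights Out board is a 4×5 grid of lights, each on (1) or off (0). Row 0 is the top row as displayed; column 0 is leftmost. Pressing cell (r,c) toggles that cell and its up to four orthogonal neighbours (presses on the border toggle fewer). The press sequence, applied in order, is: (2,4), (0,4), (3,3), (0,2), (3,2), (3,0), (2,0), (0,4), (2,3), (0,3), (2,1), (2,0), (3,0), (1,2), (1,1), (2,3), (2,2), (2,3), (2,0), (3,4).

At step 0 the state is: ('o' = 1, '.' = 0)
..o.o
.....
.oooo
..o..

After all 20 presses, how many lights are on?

t=0: ..o.o
.....
.oooo
..o..
t=1: ..o.o
....o
.oo..
..o.o
t=2: ..oo.
.....
.oo..
..o.o
t=3: ..oo.
.....
.ooo.
...o.
t=4: .o...
..o..
.ooo.
...o.
t=5: .o...
..o..
.o.o.
.oo..
t=6: .o...
..o..
oo.o.
o.o..
t=7: .o...
o.o..
...o.
..o..
t=8: .o.oo
o.o.o
...o.
..o..
t=9: .o.oo
o.ooo
..o.o
..oo.
t=10: .oo..
o.o.o
..o.o
..oo.
t=11: .oo..
ooo.o
oo..o
.ooo.
t=12: .oo..
.oo.o
....o
oooo.
t=13: .oo..
.oo.o
o...o
..oo.
t=14: .o...
...oo
o.o.o
..oo.
t=15: .....
ooooo
ooo.o
..oo.
t=16: .....
ooo.o
oo.o.
..o..
t=17: .....
oo..o
o.o..
.....
t=18: .....
oo.oo
o..oo
...o.
t=19: .....
.o.oo
.o.oo
o..o.
t=20: .....
.o.oo
.o.o.
o...o

7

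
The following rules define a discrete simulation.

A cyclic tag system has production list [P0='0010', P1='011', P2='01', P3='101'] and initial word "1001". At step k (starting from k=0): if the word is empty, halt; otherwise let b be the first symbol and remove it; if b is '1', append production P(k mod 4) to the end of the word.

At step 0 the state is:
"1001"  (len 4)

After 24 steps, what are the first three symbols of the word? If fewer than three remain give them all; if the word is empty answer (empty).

k=0  "1001"  (len 4)
k=1  "0010010"  (len 7)
k=2  "010010"  (len 6)
k=3  "10010"  (len 5)
k=4  "0010101"  (len 7)
k=5  "010101"  (len 6)
k=6  "10101"  (len 5)
k=7  "010101"  (len 6)
k=8  "10101"  (len 5)
k=9  "01010010"  (len 8)
k=10  "1010010"  (len 7)
k=11  "01001001"  (len 8)
k=12  "1001001"  (len 7)
k=13  "0010010010"  (len 10)
k=14  "010010010"  (len 9)
k=15  "10010010"  (len 8)
k=16  "0010010101"  (len 10)
k=17  "010010101"  (len 9)
k=18  "10010101"  (len 8)
k=19  "001010101"  (len 9)
k=20  "01010101"  (len 8)
k=21  "1010101"  (len 7)
k=22  "010101011"  (len 9)
k=23  "10101011"  (len 8)
k=24  "0101011101"  (len 10)

010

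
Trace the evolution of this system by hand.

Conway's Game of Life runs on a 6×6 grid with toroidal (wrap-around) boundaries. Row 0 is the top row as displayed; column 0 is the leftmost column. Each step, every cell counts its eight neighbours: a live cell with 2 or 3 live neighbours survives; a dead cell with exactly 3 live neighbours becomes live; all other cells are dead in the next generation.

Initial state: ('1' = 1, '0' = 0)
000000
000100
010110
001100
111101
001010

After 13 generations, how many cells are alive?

6

step 0: 000000
000100
010110
001100
111101
001010
step 1: 000100
001110
000010
000001
100001
101011
step 2: 010000
001010
000011
100011
010000
110110
step 3: 110011
000111
100000
100010
011100
110000
step 4: 011100
010100
100100
101101
001101
000110
step 5: 010000
110110
100101
100001
110001
010000
step 6: 010000
010110
001100
000000
010001
011000
step 7: 110100
010110
001110
001000
111000
011000
step 8: 100110
110001
010010
000000
100100
000100
step 9: 111110
011100
010001
000000
000000
001101
step 10: 100001
000001
110000
000000
000000
100001
step 11: 000010
010001
100000
000000
000000
100001
step 12: 000010
100001
100000
000000
000000
000001
step 13: 100010
100001
100001
000000
000000
000000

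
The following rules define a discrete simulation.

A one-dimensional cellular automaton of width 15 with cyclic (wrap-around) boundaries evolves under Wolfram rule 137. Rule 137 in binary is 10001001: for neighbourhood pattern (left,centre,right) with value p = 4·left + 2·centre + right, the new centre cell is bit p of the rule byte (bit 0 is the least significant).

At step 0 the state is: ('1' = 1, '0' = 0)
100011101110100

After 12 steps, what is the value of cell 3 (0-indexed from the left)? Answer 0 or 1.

0) 100011101110100
1) 001011001100000
2) 100010001001111
3) 001000100001111
4) 000010001101110
5) 111000101001100
6) 110010000001000
7) 100000111100010
8) 001110111001000
9) 101100110000011
10) 001000100111011
11) 000010000110010
12) 111000110100000

0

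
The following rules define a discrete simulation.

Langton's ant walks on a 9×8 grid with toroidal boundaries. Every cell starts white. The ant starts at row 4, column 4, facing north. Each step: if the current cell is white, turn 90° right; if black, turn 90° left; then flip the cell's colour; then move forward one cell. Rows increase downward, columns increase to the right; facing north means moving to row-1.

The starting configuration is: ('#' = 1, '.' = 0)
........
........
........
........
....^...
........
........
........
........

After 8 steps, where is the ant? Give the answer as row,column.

step 0: ........
........
........
........
....^...
........
........
........
........
step 1: ........
........
........
........
....#>..
........
........
........
........
step 2: ........
........
........
........
....##..
.....v..
........
........
........
step 3: ........
........
........
........
....##..
....<#..
........
........
........
step 4: ........
........
........
........
....^#..
....##..
........
........
........
step 5: ........
........
........
........
...<.#..
....##..
........
........
........
step 6: ........
........
........
...^....
...#.#..
....##..
........
........
........
step 7: ........
........
........
...#>...
...#.#..
....##..
........
........
........
step 8: ........
........
........
...##...
...#v#..
....##..
........
........
........

4,4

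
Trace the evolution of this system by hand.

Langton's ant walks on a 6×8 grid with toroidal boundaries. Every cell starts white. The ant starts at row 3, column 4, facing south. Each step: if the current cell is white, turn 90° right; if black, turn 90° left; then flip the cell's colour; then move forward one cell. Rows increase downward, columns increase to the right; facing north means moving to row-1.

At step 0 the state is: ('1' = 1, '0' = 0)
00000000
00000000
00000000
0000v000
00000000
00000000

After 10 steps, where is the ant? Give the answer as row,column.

step 0: 00000000
00000000
00000000
0000v000
00000000
00000000
step 1: 00000000
00000000
00000000
000<1000
00000000
00000000
step 2: 00000000
00000000
000^0000
00011000
00000000
00000000
step 3: 00000000
00000000
0001>000
00011000
00000000
00000000
step 4: 00000000
00000000
00011000
0001v000
00000000
00000000
step 5: 00000000
00000000
00011000
00010>00
00000000
00000000
step 6: 00000000
00000000
00011000
00010100
00000v00
00000000
step 7: 00000000
00000000
00011000
00010100
0000<100
00000000
step 8: 00000000
00000000
00011000
0001^100
00001100
00000000
step 9: 00000000
00000000
00011000
00011>00
00001100
00000000
step 10: 00000000
00000000
00011^00
00011000
00001100
00000000

2,5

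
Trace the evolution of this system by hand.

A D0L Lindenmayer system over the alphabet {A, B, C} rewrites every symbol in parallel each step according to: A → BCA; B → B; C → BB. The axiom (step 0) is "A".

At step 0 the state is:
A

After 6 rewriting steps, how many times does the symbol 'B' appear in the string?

16

step 0: A
step 1: BCA
step 2: BBBBCA
step 3: BBBBBBBCA
step 4: BBBBBBBBBBCA
step 5: BBBBBBBBBBBBBCA
step 6: BBBBBBBBBBBBBBBBCA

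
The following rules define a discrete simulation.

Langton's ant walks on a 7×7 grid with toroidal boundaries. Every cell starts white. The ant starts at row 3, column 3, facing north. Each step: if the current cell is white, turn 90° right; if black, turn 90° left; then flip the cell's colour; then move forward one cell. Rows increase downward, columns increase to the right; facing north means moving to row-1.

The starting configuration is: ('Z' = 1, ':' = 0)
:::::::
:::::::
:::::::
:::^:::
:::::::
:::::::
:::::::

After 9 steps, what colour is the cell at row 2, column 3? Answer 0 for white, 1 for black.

k=0  :::::::
:::::::
:::::::
:::^:::
:::::::
:::::::
:::::::
k=1  :::::::
:::::::
:::::::
:::Z>::
:::::::
:::::::
:::::::
k=2  :::::::
:::::::
:::::::
:::ZZ::
::::v::
:::::::
:::::::
k=3  :::::::
:::::::
:::::::
:::ZZ::
:::<Z::
:::::::
:::::::
k=4  :::::::
:::::::
:::::::
:::^Z::
:::ZZ::
:::::::
:::::::
k=5  :::::::
:::::::
:::::::
::<:Z::
:::ZZ::
:::::::
:::::::
k=6  :::::::
:::::::
::^::::
::Z:Z::
:::ZZ::
:::::::
:::::::
k=7  :::::::
:::::::
::Z>:::
::Z:Z::
:::ZZ::
:::::::
:::::::
k=8  :::::::
:::::::
::ZZ:::
::ZvZ::
:::ZZ::
:::::::
:::::::
k=9  :::::::
:::::::
::ZZ:::
::<ZZ::
:::ZZ::
:::::::
:::::::

1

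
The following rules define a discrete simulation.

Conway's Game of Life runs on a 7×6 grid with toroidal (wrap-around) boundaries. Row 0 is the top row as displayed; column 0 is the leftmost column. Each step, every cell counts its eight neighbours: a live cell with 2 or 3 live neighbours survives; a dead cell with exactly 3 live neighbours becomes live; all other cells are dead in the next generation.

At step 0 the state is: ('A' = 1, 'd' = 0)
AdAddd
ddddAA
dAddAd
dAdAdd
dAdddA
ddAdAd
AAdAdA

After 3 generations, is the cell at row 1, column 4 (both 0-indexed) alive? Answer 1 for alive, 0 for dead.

k=0  AdAddd
ddddAA
dAddAd
dAdAdd
dAdddA
ddAdAd
AAdAdA
k=1  ddAAdd
AAdAAA
AdAAAA
dAddAd
AAdAAd
ddAAAd
AddAAA
k=2  dddddd
dddddd
dddddd
dddddd
AAdddd
dddddd
dAdddA
k=3  dddddd
dddddd
dddddd
dddddd
dddddd
dAdddd
dddddd

0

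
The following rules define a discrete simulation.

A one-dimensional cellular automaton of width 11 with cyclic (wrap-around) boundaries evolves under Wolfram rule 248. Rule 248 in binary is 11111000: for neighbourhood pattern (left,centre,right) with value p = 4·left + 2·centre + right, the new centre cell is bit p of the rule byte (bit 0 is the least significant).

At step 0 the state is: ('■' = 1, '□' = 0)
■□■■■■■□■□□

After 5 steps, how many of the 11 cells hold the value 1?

11

[0] ■□■■■■■□■□□
[1] □■■■■■■■□■□
[2] □■■■■■■■■□■
[3] ■■■■■■■■■■□
[4] ■■■■■■■■■■■
[5] ■■■■■■■■■■■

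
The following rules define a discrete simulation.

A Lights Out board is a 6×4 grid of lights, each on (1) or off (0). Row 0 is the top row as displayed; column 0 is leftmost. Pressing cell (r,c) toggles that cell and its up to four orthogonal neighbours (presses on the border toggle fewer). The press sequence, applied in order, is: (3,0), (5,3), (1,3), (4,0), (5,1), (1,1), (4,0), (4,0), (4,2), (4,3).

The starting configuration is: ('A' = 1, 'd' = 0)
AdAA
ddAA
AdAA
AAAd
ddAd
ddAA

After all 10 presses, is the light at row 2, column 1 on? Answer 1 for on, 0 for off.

k=0  AdAA
ddAA
AdAA
AAAd
ddAd
ddAA
k=1  AdAA
ddAA
ddAA
ddAd
AdAd
ddAA
k=2  AdAA
ddAA
ddAA
ddAd
AdAA
dddd
k=3  AdAd
dddd
ddAd
ddAd
AdAA
dddd
k=4  AdAd
dddd
ddAd
AdAd
dAAA
Addd
k=5  AdAd
dddd
ddAd
AdAd
ddAA
dAAd
k=6  AAAd
AAAd
dAAd
AdAd
ddAA
dAAd
k=7  AAAd
AAAd
dAAd
ddAd
AAAA
AAAd
k=8  AAAd
AAAd
dAAd
AdAd
ddAA
dAAd
k=9  AAAd
AAAd
dAAd
Addd
dAdd
dAdd
k=10  AAAd
AAAd
dAAd
AddA
dAAA
dAdA

1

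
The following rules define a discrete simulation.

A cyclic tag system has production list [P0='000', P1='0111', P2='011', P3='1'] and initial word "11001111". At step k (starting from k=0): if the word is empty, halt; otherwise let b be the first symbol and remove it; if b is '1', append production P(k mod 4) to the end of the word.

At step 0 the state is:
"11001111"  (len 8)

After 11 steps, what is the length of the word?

15

[0] "11001111"  (len 8)
[1] "1001111000"  (len 10)
[2] "0011110000111"  (len 13)
[3] "011110000111"  (len 12)
[4] "11110000111"  (len 11)
[5] "1110000111000"  (len 13)
[6] "1100001110000111"  (len 16)
[7] "100001110000111011"  (len 18)
[8] "000011100001110111"  (len 18)
[9] "00011100001110111"  (len 17)
[10] "0011100001110111"  (len 16)
[11] "011100001110111"  (len 15)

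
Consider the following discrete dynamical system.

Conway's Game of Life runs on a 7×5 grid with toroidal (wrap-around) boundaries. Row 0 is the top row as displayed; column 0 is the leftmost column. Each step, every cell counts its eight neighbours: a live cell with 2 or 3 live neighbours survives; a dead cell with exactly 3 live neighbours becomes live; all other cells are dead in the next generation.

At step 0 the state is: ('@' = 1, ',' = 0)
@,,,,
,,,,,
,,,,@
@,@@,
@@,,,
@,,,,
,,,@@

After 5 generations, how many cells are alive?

11

0) @,,,,
,,,,,
,,,,@
@,@@,
@@,,,
@,,,,
,,,@@
1) ,,,,@
,,,,,
,,,@@
@,@@,
@,@,,
@@,,,
@,,,@
2) @,,,@
,,,@@
,,@@@
@,@,,
@,@@,
,,,,,
,@,,@
3) ,,,,,
,,@,,
@@@,,
@,,,,
,,@@@
@@@@@
,,,,@
4) ,,,,,
,,@,,
@,@,,
@,,,,
,,,,,
,@,,,
,@@,@
5) ,@@@,
,@,,,
,,,,,
,@,,,
,,,,,
@@@,,
@@@,,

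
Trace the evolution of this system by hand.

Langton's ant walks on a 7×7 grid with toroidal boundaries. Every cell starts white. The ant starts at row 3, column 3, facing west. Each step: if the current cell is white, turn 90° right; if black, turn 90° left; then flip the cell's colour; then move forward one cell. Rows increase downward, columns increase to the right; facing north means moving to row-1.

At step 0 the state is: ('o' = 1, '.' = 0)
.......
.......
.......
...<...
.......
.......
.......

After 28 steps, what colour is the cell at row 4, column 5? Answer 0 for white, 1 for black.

1

k=0  .......
.......
.......
...<...
.......
.......
.......
k=1  .......
.......
...^...
...o...
.......
.......
.......
k=2  .......
.......
...o>..
...o...
.......
.......
.......
k=3  .......
.......
...oo..
...ov..
.......
.......
.......
k=4  .......
.......
...oo..
...<o..
.......
.......
.......
k=5  .......
.......
...oo..
....o..
...v...
.......
.......
k=6  .......
.......
...oo..
....o..
..<o...
.......
.......
k=7  .......
.......
...oo..
..^.o..
..oo...
.......
.......
k=8  .......
.......
...oo..
..o>o..
..oo...
.......
.......
k=9  .......
.......
...oo..
..ooo..
..ov...
.......
.......
k=10  .......
.......
...oo..
..ooo..
..o.>..
.......
.......
k=11  .......
.......
...oo..
..ooo..
..o.o..
....v..
.......
k=12  .......
.......
...oo..
..ooo..
..o.o..
...<o..
.......
k=13  .......
.......
...oo..
..ooo..
..o^o..
...oo..
.......
k=14  .......
.......
...oo..
..ooo..
..oo>..
...oo..
.......
k=15  .......
.......
...oo..
..oo^..
..oo...
...oo..
.......
k=16  .......
.......
...oo..
..o<...
..oo...
...oo..
.......
k=17  .......
.......
...oo..
..o....
..ov...
...oo..
.......
k=18  .......
.......
...oo..
..o....
..o.>..
...oo..
.......
k=19  .......
.......
...oo..
..o....
..o.o..
...ov..
.......
k=20  .......
.......
...oo..
..o....
..o.o..
...o.>.
.......
k=21  .......
.......
...oo..
..o....
..o.o..
...o.o.
.....v.
k=22  .......
.......
...oo..
..o....
..o.o..
...o.o.
....<o.
k=23  .......
.......
...oo..
..o....
..o.o..
...o^o.
....oo.
k=24  .......
.......
...oo..
..o....
..o.o..
...oo>.
....oo.
k=25  .......
.......
...oo..
..o....
..o.o^.
...oo..
....oo.
k=26  .......
.......
...oo..
..o....
..o.oo>
...oo..
....oo.
k=27  .......
.......
...oo..
..o....
..o.ooo
...oo.v
....oo.
k=28  .......
.......
...oo..
..o....
..o.ooo
...oo<o
....oo.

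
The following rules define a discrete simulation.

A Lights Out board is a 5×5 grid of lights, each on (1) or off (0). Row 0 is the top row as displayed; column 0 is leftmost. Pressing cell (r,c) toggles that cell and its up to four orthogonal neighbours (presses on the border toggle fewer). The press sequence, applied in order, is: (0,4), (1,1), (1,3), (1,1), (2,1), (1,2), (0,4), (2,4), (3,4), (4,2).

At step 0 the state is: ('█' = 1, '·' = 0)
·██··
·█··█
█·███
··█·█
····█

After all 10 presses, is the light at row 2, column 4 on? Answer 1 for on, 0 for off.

1

[0] ·██··
·█··█
█·███
··█·█
····█
[1] ·████
·█···
█·███
··█·█
····█
[2] ··███
█·█··
█████
··█·█
····█
[3] ··█·█
█··██
███·█
··█·█
····█
[4] ·██·█
·████
█·█·█
··█·█
····█
[5] ·██·█
··███
·█··█
·██·█
····█
[6] ·█··█
·█··█
·██·█
·██·█
····█
[7] ·█·█·
·█···
·██·█
·██·█
····█
[8] ·█·█·
·█··█
·███·
·██··
····█
[9] ·█·█·
·█··█
·████
·████
·····
[10] ·█·█·
·█··█
·████
·█·██
·███·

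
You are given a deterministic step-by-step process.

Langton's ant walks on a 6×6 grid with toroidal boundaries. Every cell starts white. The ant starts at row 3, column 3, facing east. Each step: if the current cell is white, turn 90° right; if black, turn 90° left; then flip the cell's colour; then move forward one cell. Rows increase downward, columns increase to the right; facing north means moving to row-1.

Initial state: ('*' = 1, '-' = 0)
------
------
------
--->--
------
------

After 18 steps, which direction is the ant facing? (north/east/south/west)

west

0) ------
------
------
--->--
------
------
1) ------
------
------
---*--
---v--
------
2) ------
------
------
---*--
--<*--
------
3) ------
------
------
--^*--
--**--
------
4) ------
------
------
--*>--
--**--
------
5) ------
------
---^--
--*---
--**--
------
6) ------
------
---*>-
--*---
--**--
------
7) ------
------
---**-
--*-v-
--**--
------
8) ------
------
---**-
--*<*-
--**--
------
9) ------
------
---^*-
--***-
--**--
------
10) ------
------
--<-*-
--***-
--**--
------
11) ------
--^---
--*-*-
--***-
--**--
------
12) ------
--*>--
--*-*-
--***-
--**--
------
13) ------
--**--
--*v*-
--***-
--**--
------
14) ------
--**--
--<**-
--***-
--**--
------
15) ------
--**--
---**-
--v**-
--**--
------
16) ------
--**--
---**-
--->*-
--**--
------
17) ------
--**--
---^*-
----*-
--**--
------
18) ------
--**--
--<-*-
----*-
--**--
------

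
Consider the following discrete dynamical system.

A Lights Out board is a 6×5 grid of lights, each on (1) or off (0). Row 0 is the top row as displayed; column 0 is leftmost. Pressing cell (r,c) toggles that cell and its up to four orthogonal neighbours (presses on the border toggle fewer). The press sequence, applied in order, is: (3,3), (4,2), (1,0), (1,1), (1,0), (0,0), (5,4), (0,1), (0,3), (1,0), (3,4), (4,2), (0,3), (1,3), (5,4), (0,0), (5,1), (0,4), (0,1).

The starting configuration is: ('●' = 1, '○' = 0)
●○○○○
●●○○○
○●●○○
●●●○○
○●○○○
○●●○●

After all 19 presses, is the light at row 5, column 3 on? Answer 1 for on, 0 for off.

0

t=0: ●○○○○
●●○○○
○●●○○
●●●○○
○●○○○
○●●○●
t=1: ●○○○○
●●○○○
○●●●○
●●○●●
○●○●○
○●●○●
t=2: ●○○○○
●●○○○
○●●●○
●●●●●
○○●○○
○●○○●
t=3: ○○○○○
○○○○○
●●●●○
●●●●●
○○●○○
○●○○●
t=4: ○●○○○
●●●○○
●○●●○
●●●●●
○○●○○
○●○○●
t=5: ●●○○○
○○●○○
○○●●○
●●●●●
○○●○○
○●○○●
t=6: ○○○○○
●○●○○
○○●●○
●●●●●
○○●○○
○●○○●
t=7: ○○○○○
●○●○○
○○●●○
●●●●●
○○●○●
○●○●○
t=8: ●●●○○
●●●○○
○○●●○
●●●●●
○○●○●
○●○●○
t=9: ●●○●●
●●●●○
○○●●○
●●●●●
○○●○●
○●○●○
t=10: ○●○●●
○○●●○
●○●●○
●●●●●
○○●○●
○●○●○
t=11: ○●○●●
○○●●○
●○●●●
●●●○○
○○●○○
○●○●○
t=12: ○●○●●
○○●●○
●○●●●
●●○○○
○●○●○
○●●●○
t=13: ○●●○○
○○●○○
●○●●●
●●○○○
○●○●○
○●●●○
t=14: ○●●●○
○○○●●
●○●○●
●●○○○
○●○●○
○●●●○
t=15: ○●●●○
○○○●●
●○●○●
●●○○○
○●○●●
○●●○●
t=16: ●○●●○
●○○●●
●○●○●
●●○○○
○●○●●
○●●○●
t=17: ●○●●○
●○○●●
●○●○●
●●○○○
○○○●●
●○○○●
t=18: ●○●○●
●○○●○
●○●○●
●●○○○
○○○●●
●○○○●
t=19: ○●○○●
●●○●○
●○●○●
●●○○○
○○○●●
●○○○●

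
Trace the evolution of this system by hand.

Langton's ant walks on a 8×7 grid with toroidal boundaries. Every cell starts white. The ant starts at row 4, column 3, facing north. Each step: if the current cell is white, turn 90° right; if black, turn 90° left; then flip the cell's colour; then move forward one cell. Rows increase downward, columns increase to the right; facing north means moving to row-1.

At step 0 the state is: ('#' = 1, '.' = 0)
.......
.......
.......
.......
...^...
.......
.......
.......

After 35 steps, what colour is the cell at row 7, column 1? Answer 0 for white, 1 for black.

1

gen 0: .......
.......
.......
.......
...^...
.......
.......
.......
gen 1: .......
.......
.......
.......
...#>..
.......
.......
.......
gen 2: .......
.......
.......
.......
...##..
....v..
.......
.......
gen 3: .......
.......
.......
.......
...##..
...<#..
.......
.......
gen 4: .......
.......
.......
.......
...^#..
...##..
.......
.......
gen 5: .......
.......
.......
.......
..<.#..
...##..
.......
.......
gen 6: .......
.......
.......
..^....
..#.#..
...##..
.......
.......
gen 7: .......
.......
.......
..#>...
..#.#..
...##..
.......
.......
gen 8: .......
.......
.......
..##...
..#v#..
...##..
.......
.......
gen 9: .......
.......
.......
..##...
..<##..
...##..
.......
.......
gen 10: .......
.......
.......
..##...
...##..
..v##..
.......
.......
gen 11: .......
.......
.......
..##...
...##..
.<###..
.......
.......
gen 12: .......
.......
.......
..##...
.^.##..
.####..
.......
.......
gen 13: .......
.......
.......
..##...
.#>##..
.####..
.......
.......
gen 14: .......
.......
.......
..##...
.####..
.#v##..
.......
.......
gen 15: .......
.......
.......
..##...
.####..
.#.>#..
.......
.......
gen 16: .......
.......
.......
..##...
.##^#..
.#..#..
.......
.......
gen 17: .......
.......
.......
..##...
.#<.#..
.#..#..
.......
.......
gen 18: .......
.......
.......
..##...
.#..#..
.#v.#..
.......
.......
gen 19: .......
.......
.......
..##...
.#..#..
.<#.#..
.......
.......
gen 20: .......
.......
.......
..##...
.#..#..
..#.#..
.v.....
.......
gen 21: .......
.......
.......
..##...
.#..#..
..#.#..
<#.....
.......
gen 22: .......
.......
.......
..##...
.#..#..
^.#.#..
##.....
.......
gen 23: .......
.......
.......
..##...
.#..#..
#>#.#..
##.....
.......
gen 24: .......
.......
.......
..##...
.#..#..
###.#..
#v.....
.......
gen 25: .......
.......
.......
..##...
.#..#..
###.#..
#.>....
.......
gen 26: .......
.......
.......
..##...
.#..#..
###.#..
#.#....
..v....
gen 27: .......
.......
.......
..##...
.#..#..
###.#..
#.#....
.<#....
gen 28: .......
.......
.......
..##...
.#..#..
###.#..
#^#....
.##....
gen 29: .......
.......
.......
..##...
.#..#..
###.#..
##>....
.##....
gen 30: .......
.......
.......
..##...
.#..#..
##^.#..
##.....
.##....
gen 31: .......
.......
.......
..##...
.#..#..
#<..#..
##.....
.##....
gen 32: .......
.......
.......
..##...
.#..#..
#...#..
#v.....
.##....
gen 33: .......
.......
.......
..##...
.#..#..
#...#..
#.>....
.##....
gen 34: .......
.......
.......
..##...
.#..#..
#...#..
#.#....
.#v....
gen 35: .......
.......
.......
..##...
.#..#..
#...#..
#.#....
.#.>...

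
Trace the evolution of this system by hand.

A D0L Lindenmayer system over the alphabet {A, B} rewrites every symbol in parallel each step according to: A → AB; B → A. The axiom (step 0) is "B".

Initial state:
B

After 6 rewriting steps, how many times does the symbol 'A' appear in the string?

8

[0] B
[1] A
[2] AB
[3] ABA
[4] ABAAB
[5] ABAABABA
[6] ABAABABAABAAB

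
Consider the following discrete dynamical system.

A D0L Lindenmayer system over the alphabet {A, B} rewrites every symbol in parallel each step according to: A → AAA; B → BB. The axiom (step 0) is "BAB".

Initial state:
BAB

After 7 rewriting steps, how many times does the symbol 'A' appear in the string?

step 0: BAB
step 1: BBAAABB
step 2: BBBBAAAAAAAAABBBB
step 3: BBBBBBBBAAAAAAAAAAAAAAAAAAAAAAAAAAABBBBBBBB
step 4: BBBBBBBBBBBBBBBBAAAAAAAAAAAAAAAAAAAAAAAAAAAAAAAAAAAAAAAAAAAAAAAAAAAAAAAAAAAAAAAAAAAAAAAAAAAAAAAAABBBBBBBBBBBBBBBB
step 5: BBBBBBBBBBBBBBBBBBBBBBBBBBBBBBBBAAAAAAAAAAAAAAAAAAAAAAAAAA…AAAAAAAAAAAAAAAAAAAAAAAAAABBBBBBBBBBBBBBBBBBBBBBBBBBBBBBBB  (len 307)
step 6: BBBBBBBBBBBBBBBBBBBBBBBBBBBBBBBBBBBBBBBBBBBBBBBBBBBBBBBBBB…BBBBBBBBBBBBBBBBBBBBBBBBBBBBBBBBBBBBBBBBBBBBBBBBBBBBBBBBBB  (len 857)
step 7: BBBBBBBBBBBBBBBBBBBBBBBBBBBBBBBBBBBBBBBBBBBBBBBBBBBBBBBBBB…BBBBBBBBBBBBBBBBBBBBBBBBBBBBBBBBBBBBBBBBBBBBBBBBBBBBBBBBBB  (len 2443)

2187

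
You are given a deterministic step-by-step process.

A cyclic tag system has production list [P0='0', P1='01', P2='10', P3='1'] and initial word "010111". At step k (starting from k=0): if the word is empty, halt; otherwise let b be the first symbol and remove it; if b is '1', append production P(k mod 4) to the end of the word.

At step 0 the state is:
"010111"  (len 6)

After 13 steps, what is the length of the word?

3

k=0  "010111"  (len 6)
k=1  "10111"  (len 5)
k=2  "011101"  (len 6)
k=3  "11101"  (len 5)
k=4  "11011"  (len 5)
k=5  "10110"  (len 5)
k=6  "011001"  (len 6)
k=7  "11001"  (len 5)
k=8  "10011"  (len 5)
k=9  "00110"  (len 5)
k=10  "0110"  (len 4)
k=11  "110"  (len 3)
k=12  "101"  (len 3)
k=13  "010"  (len 3)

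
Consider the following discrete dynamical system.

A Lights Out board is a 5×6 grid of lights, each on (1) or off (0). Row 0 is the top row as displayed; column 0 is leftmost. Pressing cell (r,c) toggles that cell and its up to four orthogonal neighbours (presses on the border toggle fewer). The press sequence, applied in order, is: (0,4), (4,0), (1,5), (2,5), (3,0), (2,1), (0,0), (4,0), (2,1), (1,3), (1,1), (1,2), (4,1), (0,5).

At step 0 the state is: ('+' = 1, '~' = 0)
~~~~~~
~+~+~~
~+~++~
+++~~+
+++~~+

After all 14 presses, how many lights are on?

14

gen 0: ~~~~~~
~+~+~~
~+~++~
+++~~+
+++~~+
gen 1: ~~~+++
~+~++~
~+~++~
+++~~+
+++~~+
gen 2: ~~~+++
~+~++~
~+~++~
~++~~+
~~+~~+
gen 3: ~~~++~
~+~+~+
~+~+++
~++~~+
~~+~~+
gen 4: ~~~++~
~+~+~~
~+~+~~
~++~~~
~~+~~+
gen 5: ~~~++~
~+~+~~
++~+~~
+~+~~~
+~+~~+
gen 6: ~~~++~
~~~+~~
~~++~~
+++~~~
+~+~~+
gen 7: ++~++~
+~~+~~
~~++~~
+++~~~
+~+~~+
gen 8: ++~++~
+~~+~~
~~++~~
~++~~~
~++~~+
gen 9: ++~++~
++~+~~
++~+~~
~~+~~~
~++~~+
gen 10: ++~~+~
+++~+~
++~~~~
~~+~~~
~++~~+
gen 11: +~~~+~
~~~~+~
+~~~~~
~~+~~~
~++~~+
gen 12: +~+~+~
~++++~
+~+~~~
~~+~~~
~++~~+
gen 13: +~+~+~
~++++~
+~+~~~
~++~~~
+~~~~+
gen 14: +~+~~+
~+++++
+~+~~~
~++~~~
+~~~~+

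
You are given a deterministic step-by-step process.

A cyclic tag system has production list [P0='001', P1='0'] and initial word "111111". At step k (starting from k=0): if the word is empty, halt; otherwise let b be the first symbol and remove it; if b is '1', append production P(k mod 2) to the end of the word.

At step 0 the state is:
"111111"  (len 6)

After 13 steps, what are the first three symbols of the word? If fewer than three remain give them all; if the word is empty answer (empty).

000

[0] "111111"  (len 6)
[1] "11111001"  (len 8)
[2] "11110010"  (len 8)
[3] "1110010001"  (len 10)
[4] "1100100010"  (len 10)
[5] "100100010001"  (len 12)
[6] "001000100010"  (len 12)
[7] "01000100010"  (len 11)
[8] "1000100010"  (len 10)
[9] "000100010001"  (len 12)
[10] "00100010001"  (len 11)
[11] "0100010001"  (len 10)
[12] "100010001"  (len 9)
[13] "00010001001"  (len 11)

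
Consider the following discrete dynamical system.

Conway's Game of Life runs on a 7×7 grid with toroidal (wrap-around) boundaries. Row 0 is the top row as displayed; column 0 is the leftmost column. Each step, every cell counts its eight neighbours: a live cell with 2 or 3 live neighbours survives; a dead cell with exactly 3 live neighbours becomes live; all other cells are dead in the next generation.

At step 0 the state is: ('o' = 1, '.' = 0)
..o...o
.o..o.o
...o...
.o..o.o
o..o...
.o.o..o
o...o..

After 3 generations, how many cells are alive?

6

[0] ..o...o
.o..o.o
...o...
.o..o.o
o..o...
.o.o..o
o...o..
[1] .o.o..o
o.oo.o.
..ooo..
o.ooo..
.o.oooo
.oooo.o
oooo.oo
[2] .......
o....oo
.....oo
o.....o
......o
.......
.......
[3] ......o
o....o.
.......
o......
o.....o
.......
.......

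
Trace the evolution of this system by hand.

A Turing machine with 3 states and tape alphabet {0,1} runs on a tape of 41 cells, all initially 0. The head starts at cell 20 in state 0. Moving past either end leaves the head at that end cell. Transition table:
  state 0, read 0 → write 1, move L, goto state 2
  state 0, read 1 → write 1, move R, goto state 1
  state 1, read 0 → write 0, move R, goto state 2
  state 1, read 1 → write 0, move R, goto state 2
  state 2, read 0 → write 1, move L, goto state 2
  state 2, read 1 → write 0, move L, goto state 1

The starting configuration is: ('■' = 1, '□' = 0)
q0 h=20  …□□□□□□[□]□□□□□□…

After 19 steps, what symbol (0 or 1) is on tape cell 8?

gen 0: q0 h=20  …□□□□□□[□]□□□□□□…
gen 1: q2 h=19  …□□□□□□[□]■□□□□□…
gen 2: q2 h=18  …□□□□□□[□]■■□□□□…
gen 3: q2 h=17  …□□□□□□[□]■■■□□□…
gen 4: q2 h=16  …□□□□□□[□]■■■■□□…
gen 5: q2 h=15  …□□□□□□[□]■■■■■□…
gen 6: q2 h=14  …□□□□□□[□]■■■■■■…
gen 7: q2 h=13  …□□□□□□[□]■■■■■■…
gen 8: q2 h=12  …□□□□□□[□]■■■■■■…
gen 9: q2 h=11  …□□□□□□[□]■■■■■■…
gen 10: q2 h=10  …□□□□□□[□]■■■■■■…
gen 11: q2 h= 9  …□□□□□□[□]■■■■■■…
gen 12: q2 h= 8  …□□□□□□[□]■■■■■■…
gen 13: q2 h= 7  …□□□□□□[□]■■■■■■…
gen 14: q2 h= 6  |□□□□□□[□]■■■■■■…
gen 15: q2 h= 5  |□□□□□[□]■■■■■■…
gen 16: q2 h= 4  |□□□□[□]■■■■■■…
gen 17: q2 h= 3  |□□□[□]■■■■■■…
gen 18: q2 h= 2  |□□[□]■■■■■■…
gen 19: q2 h= 1  |□[□]■■■■■■…

1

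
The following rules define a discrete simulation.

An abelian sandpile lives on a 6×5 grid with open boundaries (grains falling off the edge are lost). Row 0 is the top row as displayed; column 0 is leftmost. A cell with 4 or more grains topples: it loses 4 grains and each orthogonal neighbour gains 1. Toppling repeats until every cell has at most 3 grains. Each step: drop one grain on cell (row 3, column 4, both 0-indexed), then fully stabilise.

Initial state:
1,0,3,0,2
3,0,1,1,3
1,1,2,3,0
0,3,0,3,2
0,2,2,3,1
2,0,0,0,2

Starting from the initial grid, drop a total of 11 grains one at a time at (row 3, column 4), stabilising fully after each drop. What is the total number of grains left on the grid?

k=0  1,0,3,0,2
3,0,1,1,3
1,1,2,3,0
0,3,0,3,2
0,2,2,3,1
2,0,0,0,2
k=1  1,0,3,0,2
3,0,1,1,3
1,1,2,3,0
0,3,0,3,3
0,2,2,3,1
2,0,0,0,2
k=2  1,0,3,0,2
3,0,1,2,3
1,1,3,0,2
0,3,1,2,1
0,2,3,0,3
2,0,0,1,2
k=3  1,0,3,0,2
3,0,1,2,3
1,1,3,0,2
0,3,1,2,2
0,2,3,0,3
2,0,0,1,2
k=4  1,0,3,0,2
3,0,1,2,3
1,1,3,0,2
0,3,1,2,3
0,2,3,0,3
2,0,0,1,2
k=5  1,0,3,0,2
3,0,1,2,3
1,1,3,0,3
0,3,1,3,1
0,2,3,1,0
2,0,0,1,3
k=6  1,0,3,0,2
3,0,1,2,3
1,1,3,0,3
0,3,1,3,2
0,2,3,1,0
2,0,0,1,3
k=7  1,0,3,0,2
3,0,1,2,3
1,1,3,0,3
0,3,1,3,3
0,2,3,1,0
2,0,0,1,3
k=8  1,0,3,0,3
3,0,1,3,0
1,1,3,2,1
0,3,2,0,2
0,2,3,2,1
2,0,0,1,3
k=9  1,0,3,0,3
3,0,1,3,0
1,1,3,2,1
0,3,2,0,3
0,2,3,2,1
2,0,0,1,3
k=10  1,0,3,0,3
3,0,1,3,0
1,1,3,2,2
0,3,2,1,0
0,2,3,2,2
2,0,0,1,3
k=11  1,0,3,0,3
3,0,1,3,0
1,1,3,2,2
0,3,2,1,1
0,2,3,2,2
2,0,0,1,3

45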